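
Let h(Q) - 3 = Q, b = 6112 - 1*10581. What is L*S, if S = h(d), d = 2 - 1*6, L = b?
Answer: 4469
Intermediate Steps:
b = -4469 (b = 6112 - 10581 = -4469)
L = -4469
d = -4 (d = 2 - 6 = -4)
h(Q) = 3 + Q
S = -1 (S = 3 - 4 = -1)
L*S = -4469*(-1) = 4469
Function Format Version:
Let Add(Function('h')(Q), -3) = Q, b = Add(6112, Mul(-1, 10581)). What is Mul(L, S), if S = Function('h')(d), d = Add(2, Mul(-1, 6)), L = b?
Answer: 4469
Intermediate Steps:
b = -4469 (b = Add(6112, -10581) = -4469)
L = -4469
d = -4 (d = Add(2, -6) = -4)
Function('h')(Q) = Add(3, Q)
S = -1 (S = Add(3, -4) = -1)
Mul(L, S) = Mul(-4469, -1) = 4469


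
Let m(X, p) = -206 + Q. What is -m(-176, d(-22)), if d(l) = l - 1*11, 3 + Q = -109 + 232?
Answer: 86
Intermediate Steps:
Q = 120 (Q = -3 + (-109 + 232) = -3 + 123 = 120)
d(l) = -11 + l (d(l) = l - 11 = -11 + l)
m(X, p) = -86 (m(X, p) = -206 + 120 = -86)
-m(-176, d(-22)) = -1*(-86) = 86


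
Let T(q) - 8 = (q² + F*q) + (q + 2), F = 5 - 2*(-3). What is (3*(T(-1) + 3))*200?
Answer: 1200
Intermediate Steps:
F = 11 (F = 5 + 6 = 11)
T(q) = 10 + q² + 12*q (T(q) = 8 + ((q² + 11*q) + (q + 2)) = 8 + ((q² + 11*q) + (2 + q)) = 8 + (2 + q² + 12*q) = 10 + q² + 12*q)
(3*(T(-1) + 3))*200 = (3*((10 + (-1)² + 12*(-1)) + 3))*200 = (3*((10 + 1 - 12) + 3))*200 = (3*(-1 + 3))*200 = (3*2)*200 = 6*200 = 1200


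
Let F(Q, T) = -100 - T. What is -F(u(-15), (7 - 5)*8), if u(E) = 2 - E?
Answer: 116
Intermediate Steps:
-F(u(-15), (7 - 5)*8) = -(-100 - (7 - 5)*8) = -(-100 - 2*8) = -(-100 - 1*16) = -(-100 - 16) = -1*(-116) = 116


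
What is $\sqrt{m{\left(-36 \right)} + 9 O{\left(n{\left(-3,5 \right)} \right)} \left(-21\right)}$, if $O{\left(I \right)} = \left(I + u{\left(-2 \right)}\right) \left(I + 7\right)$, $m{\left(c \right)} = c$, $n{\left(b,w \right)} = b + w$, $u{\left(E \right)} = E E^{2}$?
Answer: $3 \sqrt{1130} \approx 100.85$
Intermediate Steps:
$u{\left(E \right)} = E^{3}$
$O{\left(I \right)} = \left(-8 + I\right) \left(7 + I\right)$ ($O{\left(I \right)} = \left(I + \left(-2\right)^{3}\right) \left(I + 7\right) = \left(I - 8\right) \left(7 + I\right) = \left(-8 + I\right) \left(7 + I\right)$)
$\sqrt{m{\left(-36 \right)} + 9 O{\left(n{\left(-3,5 \right)} \right)} \left(-21\right)} = \sqrt{-36 + 9 \left(-56 + \left(-3 + 5\right)^{2} - \left(-3 + 5\right)\right) \left(-21\right)} = \sqrt{-36 + 9 \left(-56 + 2^{2} - 2\right) \left(-21\right)} = \sqrt{-36 + 9 \left(-56 + 4 - 2\right) \left(-21\right)} = \sqrt{-36 + 9 \left(-54\right) \left(-21\right)} = \sqrt{-36 - -10206} = \sqrt{-36 + 10206} = \sqrt{10170} = 3 \sqrt{1130}$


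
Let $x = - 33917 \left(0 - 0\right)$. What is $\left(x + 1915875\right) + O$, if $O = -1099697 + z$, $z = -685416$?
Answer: $130762$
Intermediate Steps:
$O = -1785113$ ($O = -1099697 - 685416 = -1785113$)
$x = 0$ ($x = - 33917 \left(0 + 0\right) = \left(-33917\right) 0 = 0$)
$\left(x + 1915875\right) + O = \left(0 + 1915875\right) - 1785113 = 1915875 - 1785113 = 130762$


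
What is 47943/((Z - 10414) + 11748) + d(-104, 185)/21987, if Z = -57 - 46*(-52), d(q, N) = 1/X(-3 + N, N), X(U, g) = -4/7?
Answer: 200784061/15365772 ≈ 13.067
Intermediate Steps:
X(U, g) = -4/7 (X(U, g) = -4*1/7 = -4/7)
d(q, N) = -7/4 (d(q, N) = 1/(-4/7) = -7/4)
Z = 2335 (Z = -57 + 2392 = 2335)
47943/((Z - 10414) + 11748) + d(-104, 185)/21987 = 47943/((2335 - 10414) + 11748) - 7/4/21987 = 47943/(-8079 + 11748) - 7/4*1/21987 = 47943/3669 - 1/12564 = 47943*(1/3669) - 1/12564 = 15981/1223 - 1/12564 = 200784061/15365772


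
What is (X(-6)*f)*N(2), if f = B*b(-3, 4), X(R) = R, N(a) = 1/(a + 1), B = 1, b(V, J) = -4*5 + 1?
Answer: 38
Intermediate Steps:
b(V, J) = -19 (b(V, J) = -20 + 1 = -19)
N(a) = 1/(1 + a)
f = -19 (f = 1*(-19) = -19)
(X(-6)*f)*N(2) = (-6*(-19))/(1 + 2) = 114/3 = 114*(1/3) = 38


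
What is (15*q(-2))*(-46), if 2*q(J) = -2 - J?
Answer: 0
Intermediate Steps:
q(J) = -1 - J/2 (q(J) = (-2 - J)/2 = -1 - J/2)
(15*q(-2))*(-46) = (15*(-1 - ½*(-2)))*(-46) = (15*(-1 + 1))*(-46) = (15*0)*(-46) = 0*(-46) = 0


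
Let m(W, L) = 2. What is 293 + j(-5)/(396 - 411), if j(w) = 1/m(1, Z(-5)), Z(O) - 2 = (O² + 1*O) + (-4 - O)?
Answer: 8789/30 ≈ 292.97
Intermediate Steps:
Z(O) = -2 + O² (Z(O) = 2 + ((O² + 1*O) + (-4 - O)) = 2 + ((O² + O) + (-4 - O)) = 2 + ((O + O²) + (-4 - O)) = 2 + (-4 + O²) = -2 + O²)
j(w) = ½ (j(w) = 1/2 = ½)
293 + j(-5)/(396 - 411) = 293 + (½)/(396 - 411) = 293 + (½)/(-15) = 293 - 1/15*½ = 293 - 1/30 = 8789/30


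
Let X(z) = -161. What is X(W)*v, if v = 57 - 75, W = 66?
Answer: 2898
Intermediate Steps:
v = -18
X(W)*v = -161*(-18) = 2898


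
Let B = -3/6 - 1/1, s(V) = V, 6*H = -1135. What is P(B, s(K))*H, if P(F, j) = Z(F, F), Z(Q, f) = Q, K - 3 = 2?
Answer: 1135/4 ≈ 283.75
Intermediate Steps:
K = 5 (K = 3 + 2 = 5)
H = -1135/6 (H = (⅙)*(-1135) = -1135/6 ≈ -189.17)
B = -3/2 (B = -3*⅙ - 1*1 = -½ - 1 = -3/2 ≈ -1.5000)
P(F, j) = F
P(B, s(K))*H = -3/2*(-1135/6) = 1135/4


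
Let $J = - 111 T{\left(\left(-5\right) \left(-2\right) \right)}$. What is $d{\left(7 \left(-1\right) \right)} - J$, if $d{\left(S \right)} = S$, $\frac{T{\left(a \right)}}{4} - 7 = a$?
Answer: $7541$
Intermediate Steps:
$T{\left(a \right)} = 28 + 4 a$
$J = -7548$ ($J = - 111 \left(28 + 4 \left(\left(-5\right) \left(-2\right)\right)\right) = - 111 \left(28 + 4 \cdot 10\right) = - 111 \left(28 + 40\right) = \left(-111\right) 68 = -7548$)
$d{\left(7 \left(-1\right) \right)} - J = 7 \left(-1\right) - -7548 = -7 + 7548 = 7541$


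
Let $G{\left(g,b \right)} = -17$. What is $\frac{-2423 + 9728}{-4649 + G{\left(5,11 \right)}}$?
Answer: $- \frac{7305}{4666} \approx -1.5656$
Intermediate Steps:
$\frac{-2423 + 9728}{-4649 + G{\left(5,11 \right)}} = \frac{-2423 + 9728}{-4649 - 17} = \frac{7305}{-4666} = 7305 \left(- \frac{1}{4666}\right) = - \frac{7305}{4666}$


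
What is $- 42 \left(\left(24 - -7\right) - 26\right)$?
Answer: $-210$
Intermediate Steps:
$- 42 \left(\left(24 - -7\right) - 26\right) = - 42 \left(\left(24 + 7\right) - 26\right) = - 42 \left(31 - 26\right) = \left(-42\right) 5 = -210$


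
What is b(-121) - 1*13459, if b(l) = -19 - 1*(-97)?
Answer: -13381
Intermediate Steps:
b(l) = 78 (b(l) = -19 + 97 = 78)
b(-121) - 1*13459 = 78 - 1*13459 = 78 - 13459 = -13381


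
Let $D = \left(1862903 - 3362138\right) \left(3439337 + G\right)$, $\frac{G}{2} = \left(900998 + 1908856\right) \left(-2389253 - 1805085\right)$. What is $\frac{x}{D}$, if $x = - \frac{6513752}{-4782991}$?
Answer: $\frac{6513752}{169023226593746104772097795} \approx 3.8538 \cdot 10^{-20}$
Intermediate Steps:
$x = \frac{6513752}{4782991}$ ($x = \left(-6513752\right) \left(- \frac{1}{4782991}\right) = \frac{6513752}{4782991} \approx 1.3619$)
$G = -23570954813304$ ($G = 2 \left(900998 + 1908856\right) \left(-2389253 - 1805085\right) = 2 \cdot 2809854 \left(-4194338\right) = 2 \left(-11785477406652\right) = -23570954813304$)
$D = 35338395283149415245$ ($D = \left(1862903 - 3362138\right) \left(3439337 - 23570954813304\right) = \left(-1499235\right) \left(-23570951373967\right) = 35338395283149415245$)
$\frac{x}{D} = \frac{6513752}{4782991 \cdot 35338395283149415245} = \frac{6513752}{4782991} \cdot \frac{1}{35338395283149415245} = \frac{6513752}{169023226593746104772097795}$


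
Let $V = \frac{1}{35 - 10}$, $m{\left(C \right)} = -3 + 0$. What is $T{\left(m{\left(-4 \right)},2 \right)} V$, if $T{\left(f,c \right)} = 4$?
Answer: $\frac{4}{25} \approx 0.16$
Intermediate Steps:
$m{\left(C \right)} = -3$
$V = \frac{1}{25} \approx 0.04$
$T{\left(m{\left(-4 \right)},2 \right)} V = 4 \cdot \frac{1}{25} = \frac{4}{25}$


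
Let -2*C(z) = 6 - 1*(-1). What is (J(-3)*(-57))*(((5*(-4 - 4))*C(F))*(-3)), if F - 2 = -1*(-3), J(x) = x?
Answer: -71820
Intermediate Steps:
F = 5 (F = 2 - 1*(-3) = 2 + 3 = 5)
C(z) = -7/2 (C(z) = -(6 - 1*(-1))/2 = -(6 + 1)/2 = -1/2*7 = -7/2)
(J(-3)*(-57))*(((5*(-4 - 4))*C(F))*(-3)) = (-3*(-57))*(((5*(-4 - 4))*(-7/2))*(-3)) = 171*(((5*(-8))*(-7/2))*(-3)) = 171*(-40*(-7/2)*(-3)) = 171*(140*(-3)) = 171*(-420) = -71820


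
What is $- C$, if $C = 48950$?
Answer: $-48950$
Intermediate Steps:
$- C = \left(-1\right) 48950 = -48950$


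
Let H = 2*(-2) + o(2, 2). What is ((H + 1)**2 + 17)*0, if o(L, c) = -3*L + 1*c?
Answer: 0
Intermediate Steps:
o(L, c) = c - 3*L (o(L, c) = -3*L + c = c - 3*L)
H = -8 (H = 2*(-2) + (2 - 3*2) = -4 + (2 - 6) = -4 - 4 = -8)
((H + 1)**2 + 17)*0 = ((-8 + 1)**2 + 17)*0 = ((-7)**2 + 17)*0 = (49 + 17)*0 = 66*0 = 0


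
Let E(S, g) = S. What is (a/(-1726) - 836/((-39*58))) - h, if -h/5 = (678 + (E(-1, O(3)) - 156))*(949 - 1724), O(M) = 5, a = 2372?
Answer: -1970529981007/976053 ≈ -2.0189e+6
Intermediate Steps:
h = 2018875 (h = -5*(678 + (-1 - 156))*(949 - 1724) = -5*(678 - 157)*(-775) = -2605*(-775) = -5*(-403775) = 2018875)
(a/(-1726) - 836/((-39*58))) - h = (2372/(-1726) - 836/((-39*58))) - 1*2018875 = (2372*(-1/1726) - 836/(-2262)) - 2018875 = (-1186/863 - 836*(-1/2262)) - 2018875 = (-1186/863 + 418/1131) - 2018875 = -980632/976053 - 2018875 = -1970529981007/976053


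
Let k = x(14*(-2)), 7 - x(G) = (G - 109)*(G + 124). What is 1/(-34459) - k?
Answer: -453445982/34459 ≈ -13159.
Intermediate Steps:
x(G) = 7 - (-109 + G)*(124 + G) (x(G) = 7 - (G - 109)*(G + 124) = 7 - (-109 + G)*(124 + G))
k = 13159 (k = 13523 - (14*(-2))**2 - 210*(-2) = 13523 - 1*(-28)**2 - 15*(-28) = 13523 - 1*784 + 420 = 13523 - 784 + 420 = 13159)
1/(-34459) - k = 1/(-34459) - 1*13159 = -1/34459 - 13159 = -453445982/34459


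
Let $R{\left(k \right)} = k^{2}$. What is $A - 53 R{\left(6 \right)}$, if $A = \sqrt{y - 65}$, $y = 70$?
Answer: $-1908 + \sqrt{5} \approx -1905.8$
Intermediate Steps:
$A = \sqrt{5}$ ($A = \sqrt{70 - 65} = \sqrt{5} \approx 2.2361$)
$A - 53 R{\left(6 \right)} = \sqrt{5} - 53 \cdot 6^{2} = \sqrt{5} - 1908 = -1908 + \sqrt{5}$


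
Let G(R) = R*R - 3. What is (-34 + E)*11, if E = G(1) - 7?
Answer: -473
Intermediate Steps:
G(R) = -3 + R² (G(R) = R² - 3 = -3 + R²)
E = -9 (E = (-3 + 1²) - 7 = (-3 + 1) - 7 = -2 - 7 = -9)
(-34 + E)*11 = (-34 - 9)*11 = -43*11 = -473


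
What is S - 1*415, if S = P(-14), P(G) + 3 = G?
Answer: -432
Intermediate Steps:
P(G) = -3 + G
S = -17 (S = -3 - 14 = -17)
S - 1*415 = -17 - 1*415 = -17 - 415 = -432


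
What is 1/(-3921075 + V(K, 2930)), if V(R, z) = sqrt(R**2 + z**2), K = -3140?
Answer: -4239/16621416985 - 2*sqrt(184445)/3074962142225 ≈ -2.5531e-7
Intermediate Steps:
1/(-3921075 + V(K, 2930)) = 1/(-3921075 + sqrt((-3140)**2 + 2930**2)) = 1/(-3921075 + sqrt(9859600 + 8584900)) = 1/(-3921075 + sqrt(18444500)) = 1/(-3921075 + 10*sqrt(184445))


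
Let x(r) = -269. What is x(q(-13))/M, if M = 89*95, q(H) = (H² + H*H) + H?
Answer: -269/8455 ≈ -0.031815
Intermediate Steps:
q(H) = H + 2*H² (q(H) = (H² + H²) + H = 2*H² + H = H + 2*H²)
M = 8455
x(q(-13))/M = -269/8455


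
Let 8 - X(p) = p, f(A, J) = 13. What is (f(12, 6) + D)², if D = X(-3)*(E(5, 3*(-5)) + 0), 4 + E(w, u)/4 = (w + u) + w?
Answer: 146689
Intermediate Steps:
X(p) = 8 - p
E(w, u) = -16 + 4*u + 8*w (E(w, u) = -16 + 4*((w + u) + w) = -16 + 4*((u + w) + w) = -16 + 4*(u + 2*w) = -16 + (4*u + 8*w) = -16 + 4*u + 8*w)
D = -396 (D = (8 - 1*(-3))*((-16 + 4*(3*(-5)) + 8*5) + 0) = (8 + 3)*((-16 + 4*(-15) + 40) + 0) = 11*((-16 - 60 + 40) + 0) = 11*(-36 + 0) = 11*(-36) = -396)
(f(12, 6) + D)² = (13 - 396)² = (-383)² = 146689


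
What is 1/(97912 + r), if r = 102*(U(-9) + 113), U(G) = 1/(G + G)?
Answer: 3/328297 ≈ 9.1381e-6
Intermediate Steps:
U(G) = 1/(2*G)
r = 34561/3 (r = 102*((½)/(-9) + 113) = 102*((½)*(-⅑) + 113) = 102*(-1/18 + 113) = 102*(2033/18) = 34561/3 ≈ 11520.)
1/(97912 + r) = 1/(97912 + 34561/3) = 1/(328297/3) = 3/328297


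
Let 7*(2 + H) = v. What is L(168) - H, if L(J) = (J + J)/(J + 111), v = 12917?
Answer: -1199195/651 ≈ -1842.1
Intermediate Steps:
L(J) = 2*J/(111 + J) (L(J) = (2*J)/(111 + J) = 2*J/(111 + J))
H = 12903/7 (H = -2 + (⅐)*12917 = -2 + 12917/7 = 12903/7 ≈ 1843.3)
L(168) - H = 2*168/(111 + 168) - 1*12903/7 = 2*168/279 - 12903/7 = 2*168*(1/279) - 12903/7 = 112/93 - 12903/7 = -1199195/651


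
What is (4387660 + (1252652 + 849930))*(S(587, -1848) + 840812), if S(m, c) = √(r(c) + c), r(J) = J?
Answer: 5457073356504 + 25960968*I*√231 ≈ 5.4571e+12 + 3.9457e+8*I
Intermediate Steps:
S(m, c) = √2*√c (S(m, c) = √(c + c) = √(2*c) = √2*√c)
(4387660 + (1252652 + 849930))*(S(587, -1848) + 840812) = (4387660 + (1252652 + 849930))*(√2*√(-1848) + 840812) = (4387660 + 2102582)*(√2*(2*I*√462) + 840812) = 6490242*(4*I*√231 + 840812) = 6490242*(840812 + 4*I*√231) = 5457073356504 + 25960968*I*√231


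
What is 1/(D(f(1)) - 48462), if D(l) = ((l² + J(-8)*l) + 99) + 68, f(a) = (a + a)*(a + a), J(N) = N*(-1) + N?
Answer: -1/48279 ≈ -2.0713e-5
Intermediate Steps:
J(N) = 0 (J(N) = -N + N = 0)
f(a) = 4*a² (f(a) = (2*a)*(2*a) = 4*a²)
D(l) = 167 + l² (D(l) = ((l² + 0*l) + 99) + 68 = ((l² + 0) + 99) + 68 = (l² + 99) + 68 = (99 + l²) + 68 = 167 + l²)
1/(D(f(1)) - 48462) = 1/((167 + (4*1²)²) - 48462) = 1/((167 + (4*1)²) - 48462) = 1/((167 + 4²) - 48462) = 1/((167 + 16) - 48462) = 1/(183 - 48462) = 1/(-48279) = -1/48279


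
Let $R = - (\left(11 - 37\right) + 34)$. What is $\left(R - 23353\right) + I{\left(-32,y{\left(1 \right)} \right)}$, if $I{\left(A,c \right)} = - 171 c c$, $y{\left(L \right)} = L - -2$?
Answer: $-24900$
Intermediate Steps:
$y{\left(L \right)} = 2 + L$ ($y{\left(L \right)} = L + 2 = 2 + L$)
$I{\left(A,c \right)} = - 171 c^{2}$
$R = -8$ ($R = - (-26 + 34) = \left(-1\right) 8 = -8$)
$\left(R - 23353\right) + I{\left(-32,y{\left(1 \right)} \right)} = \left(-8 - 23353\right) - 171 \left(2 + 1\right)^{2} = -23361 - 171 \cdot 3^{2} = -23361 - 1539 = -24900$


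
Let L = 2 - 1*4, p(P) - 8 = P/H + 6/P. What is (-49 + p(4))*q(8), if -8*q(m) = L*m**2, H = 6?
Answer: -1864/3 ≈ -621.33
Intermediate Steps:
p(P) = 8 + 6/P + P/6 (p(P) = 8 + (P/6 + 6/P) = 8 + (6/P + P/6) = 8 + 6/P + P/6)
L = -2 (L = 2 - 4 = -2)
q(m) = m**2/4 (q(m) = -(-1)*m**2/4 = m**2/4)
(-49 + p(4))*q(8) = (-49 + (8 + 6/4 + (1/6)*4))*((1/4)*8**2) = (-49 + (8 + 6*(1/4) + 2/3))*((1/4)*64) = (-49 + (8 + 3/2 + 2/3))*16 = (-49 + 61/6)*16 = -233/6*16 = -1864/3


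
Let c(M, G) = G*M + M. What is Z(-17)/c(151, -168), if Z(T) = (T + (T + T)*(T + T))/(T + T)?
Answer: 67/50434 ≈ 0.0013285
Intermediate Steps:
Z(T) = (T + 4*T**2)/(2*T) (Z(T) = (T + (2*T)*(2*T))/((2*T)) = (T + 4*T**2)*(1/(2*T)) = (T + 4*T**2)/(2*T))
c(M, G) = M + G*M
Z(-17)/c(151, -168) = (1/2 + 2*(-17))/((151*(1 - 168))) = (1/2 - 34)/((151*(-167))) = -67/2/(-25217) = -67/2*(-1/25217) = 67/50434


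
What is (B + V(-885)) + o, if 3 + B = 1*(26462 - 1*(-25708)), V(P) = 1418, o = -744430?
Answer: -690845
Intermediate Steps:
B = 52167 (B = -3 + 1*(26462 - 1*(-25708)) = -3 + 1*(26462 + 25708) = -3 + 1*52170 = -3 + 52170 = 52167)
(B + V(-885)) + o = (52167 + 1418) - 744430 = 53585 - 744430 = -690845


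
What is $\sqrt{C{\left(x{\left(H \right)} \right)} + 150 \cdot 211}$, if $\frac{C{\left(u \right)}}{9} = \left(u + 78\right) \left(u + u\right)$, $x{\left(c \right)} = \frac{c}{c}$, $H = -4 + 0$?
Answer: $4 \sqrt{2067} \approx 181.86$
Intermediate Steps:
$H = -4$
$x{\left(c \right)} = 1$
$C{\left(u \right)} = 18 u \left(78 + u\right)$ ($C{\left(u \right)} = 9 \left(u + 78\right) \left(u + u\right) = 9 \left(78 + u\right) 2 u = 9 \cdot 2 u \left(78 + u\right) = 18 u \left(78 + u\right)$)
$\sqrt{C{\left(x{\left(H \right)} \right)} + 150 \cdot 211} = \sqrt{18 \cdot 1 \left(78 + 1\right) + 150 \cdot 211} = \sqrt{18 \cdot 1 \cdot 79 + 31650} = \sqrt{1422 + 31650} = \sqrt{33072} = 4 \sqrt{2067}$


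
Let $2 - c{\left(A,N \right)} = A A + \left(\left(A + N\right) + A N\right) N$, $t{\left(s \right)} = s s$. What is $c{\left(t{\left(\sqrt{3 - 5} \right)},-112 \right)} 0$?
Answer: $0$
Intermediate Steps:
$t{\left(s \right)} = s^{2}$
$c{\left(A,N \right)} = 2 - A^{2} - N \left(A + N + A N\right)$ ($c{\left(A,N \right)} = 2 - \left(A A + \left(\left(A + N\right) + A N\right) N\right) = 2 - \left(A^{2} + \left(A + N + A N\right) N\right) = 2 - \left(A^{2} + N \left(A + N + A N\right)\right) = 2 - A^{2} - N \left(A + N + A N\right)$)
$c{\left(t{\left(\sqrt{3 - 5} \right)},-112 \right)} 0 = \left(2 - \left(\left(\sqrt{3 - 5}\right)^{2}\right)^{2} - \left(-112\right)^{2} - \left(\sqrt{3 - 5}\right)^{2} \left(-112\right) - \left(\sqrt{3 - 5}\right)^{2} \left(-112\right)^{2}\right) 0 = \left(2 - \left(\left(\sqrt{-2}\right)^{2}\right)^{2} - 12544 - \left(\sqrt{-2}\right)^{2} \left(-112\right) - \left(\sqrt{-2}\right)^{2} \cdot 12544\right) 0 = \left(2 - \left(\left(i \sqrt{2}\right)^{2}\right)^{2} - 12544 - \left(i \sqrt{2}\right)^{2} \left(-112\right) - \left(i \sqrt{2}\right)^{2} \cdot 12544\right) 0 = \left(2 - \left(-2\right)^{2} - 12544 - \left(-2\right) \left(-112\right) - \left(-2\right) 12544\right) 0 = \left(2 - 4 - 12544 - 224 + 25088\right) 0 = 12318 \cdot 0 = 0$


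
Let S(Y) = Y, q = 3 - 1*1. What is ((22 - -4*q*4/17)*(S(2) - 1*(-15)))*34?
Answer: 13804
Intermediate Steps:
q = 2 (q = 3 - 1 = 2)
((22 - -4*q*4/17)*(S(2) - 1*(-15)))*34 = ((22 - -4*2*4/17)*(2 - 1*(-15)))*34 = ((22 - (-8*4)/17)*(2 + 15))*34 = ((22 - (-32)/17)*17)*34 = ((22 - 1*(-32/17))*17)*34 = ((22 + 32/17)*17)*34 = ((406/17)*17)*34 = 406*34 = 13804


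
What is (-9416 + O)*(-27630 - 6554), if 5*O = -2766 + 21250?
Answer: 977525664/5 ≈ 1.9551e+8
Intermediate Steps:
O = 18484/5 (O = (-2766 + 21250)/5 = (⅕)*18484 = 18484/5 ≈ 3696.8)
(-9416 + O)*(-27630 - 6554) = (-9416 + 18484/5)*(-27630 - 6554) = -28596/5*(-34184) = 977525664/5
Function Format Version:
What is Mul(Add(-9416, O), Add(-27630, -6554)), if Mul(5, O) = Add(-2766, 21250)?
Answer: Rational(977525664, 5) ≈ 1.9551e+8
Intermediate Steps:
O = Rational(18484, 5) (O = Mul(Rational(1, 5), Add(-2766, 21250)) = Mul(Rational(1, 5), 18484) = Rational(18484, 5) ≈ 3696.8)
Mul(Add(-9416, O), Add(-27630, -6554)) = Mul(Add(-9416, Rational(18484, 5)), Add(-27630, -6554)) = Mul(Rational(-28596, 5), -34184) = Rational(977525664, 5)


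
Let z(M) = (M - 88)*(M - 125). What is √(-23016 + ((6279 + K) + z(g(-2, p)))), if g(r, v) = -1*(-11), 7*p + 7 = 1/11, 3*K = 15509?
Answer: 4*I*√1569/3 ≈ 52.814*I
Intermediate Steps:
K = 15509/3 (K = (⅓)*15509 = 15509/3 ≈ 5169.7)
p = -76/77 (p = -1 + (1/11)/7 = -1 + (1*(1/11))/7 = -1 + (⅐)*(1/11) = -1 + 1/77 = -76/77 ≈ -0.98701)
g(r, v) = 11
z(M) = (-125 + M)*(-88 + M) (z(M) = (-88 + M)*(-125 + M) = (-125 + M)*(-88 + M))
√(-23016 + ((6279 + K) + z(g(-2, p)))) = √(-23016 + ((6279 + 15509/3) + (11000 + 11² - 213*11))) = √(-23016 + (34346/3 + (11000 + 121 - 2343))) = √(-23016 + (34346/3 + 8778)) = √(-23016 + 60680/3) = √(-8368/3) = 4*I*√1569/3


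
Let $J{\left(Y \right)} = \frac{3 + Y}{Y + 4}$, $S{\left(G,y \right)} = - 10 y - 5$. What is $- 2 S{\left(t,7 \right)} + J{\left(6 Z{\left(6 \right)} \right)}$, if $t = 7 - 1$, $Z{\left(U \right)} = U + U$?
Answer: $\frac{11475}{76} \approx 150.99$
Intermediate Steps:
$Z{\left(U \right)} = 2 U$
$t = 6$
$S{\left(G,y \right)} = -5 - 10 y$
$J{\left(Y \right)} = \frac{3 + Y}{4 + Y}$
$- 2 S{\left(t,7 \right)} + J{\left(6 Z{\left(6 \right)} \right)} = - 2 \left(-5 - 70\right) + \frac{3 + 6 \cdot 2 \cdot 6}{4 + 6 \cdot 2 \cdot 6} = - 2 \left(-5 - 70\right) + \frac{3 + 6 \cdot 12}{4 + 6 \cdot 12} = \left(-2\right) \left(-75\right) + \frac{3 + 72}{4 + 72} = 150 + \frac{1}{76} \cdot 75 = 150 + \frac{75}{76} = \frac{11475}{76}$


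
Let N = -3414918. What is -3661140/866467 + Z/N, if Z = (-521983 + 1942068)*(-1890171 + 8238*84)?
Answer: 70204523015575185/140900654986 ≈ 4.9826e+5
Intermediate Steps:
Z = -1701516025215 (Z = 1420085*(-1890171 + 691992) = 1420085*(-1198179) = -1701516025215)
-3661140/866467 + Z/N = -3661140/866467 - 1701516025215/(-3414918) = -3661140*1/866467 - 1701516025215*(-1/3414918) = -523020/123781 + 567172008405/1138306 = 70204523015575185/140900654986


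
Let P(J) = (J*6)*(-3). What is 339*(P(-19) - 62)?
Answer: 94920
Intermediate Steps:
P(J) = -18*J (P(J) = (6*J)*(-3) = -18*J)
339*(P(-19) - 62) = 339*(-18*(-19) - 62) = 339*(342 - 62) = 339*280 = 94920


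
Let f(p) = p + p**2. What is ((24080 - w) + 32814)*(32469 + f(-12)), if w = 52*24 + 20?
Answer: 1813463226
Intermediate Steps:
w = 1268 (w = 1248 + 20 = 1268)
((24080 - w) + 32814)*(32469 + f(-12)) = ((24080 - 1*1268) + 32814)*(32469 - 12*(1 - 12)) = ((24080 - 1268) + 32814)*(32469 - 12*(-11)) = (22812 + 32814)*(32469 + 132) = 55626*32601 = 1813463226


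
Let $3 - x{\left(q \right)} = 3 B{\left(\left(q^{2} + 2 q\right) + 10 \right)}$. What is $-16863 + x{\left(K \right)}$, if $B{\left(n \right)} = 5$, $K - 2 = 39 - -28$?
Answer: $-16875$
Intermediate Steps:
$K = 69$ ($K = 2 + \left(39 - -28\right) = 2 + \left(39 + 28\right) = 2 + 67 = 69$)
$x{\left(q \right)} = -12$ ($x{\left(q \right)} = 3 - 3 \cdot 5 = 3 - 15 = -12$)
$-16863 + x{\left(K \right)} = -16863 - 12 = -16875$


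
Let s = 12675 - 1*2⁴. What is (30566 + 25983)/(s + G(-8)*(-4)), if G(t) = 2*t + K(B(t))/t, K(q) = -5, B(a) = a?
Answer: 113098/25441 ≈ 4.4455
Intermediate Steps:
G(t) = -5/t + 2*t (G(t) = 2*t - 5/t = -5/t + 2*t)
s = 12659 (s = 12675 - 1*16 = 12675 - 16 = 12659)
(30566 + 25983)/(s + G(-8)*(-4)) = (30566 + 25983)/(12659 + (-5/(-8) + 2*(-8))*(-4)) = 56549/(12659 + (-5*(-⅛) - 16)*(-4)) = 56549/(12659 + (5/8 - 16)*(-4)) = 56549/(12659 - 123/8*(-4)) = 56549/(12659 + 123/2) = 56549/(25441/2) = 56549*(2/25441) = 113098/25441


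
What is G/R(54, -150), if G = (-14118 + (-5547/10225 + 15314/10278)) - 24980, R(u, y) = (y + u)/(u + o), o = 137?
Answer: 196195627186589/2522221200 ≈ 77787.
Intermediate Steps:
R(u, y) = (u + y)/(137 + u) (R(u, y) = (y + u)/(u + 137) = (u + y)/(137 + u))
G = -2054404473158/52546275 (G = (-14118 + (-5547*1/10225 + 15314*(1/10278))) - 24980 = (-14118 + (-5547/10225 + 7657/5139)) - 24980 = (-14118 + 49786792/52546275) - 24980 = -741798523658/52546275 - 24980 = -2054404473158/52546275 ≈ -39097.)
G/R(54, -150) = -2054404473158*(137 + 54)/(54 - 150)/52546275 = -2054404473158/(52546275*(-96/191)) = -2054404473158/52546275*(-191/96) = 196195627186589/2522221200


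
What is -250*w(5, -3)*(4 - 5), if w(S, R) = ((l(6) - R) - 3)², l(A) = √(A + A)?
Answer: 3000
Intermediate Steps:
l(A) = √2*√A (l(A) = √(2*A) = √2*√A)
w(S, R) = (-3 - R + 2*√3)² (w(S, R) = ((√2*√6 - R) - 3)² = ((2*√3 - R) - 3)² = ((-R + 2*√3) - 3)² = (-3 - R + 2*√3)²)
-250*w(5, -3)*(4 - 5) = -250*(3 - 3 - 2*√3)²*(4 - 5) = -250*(-2*√3)²*(-1) = -3000*(-1) = -250*(-12) = 3000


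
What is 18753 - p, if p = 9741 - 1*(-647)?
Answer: 8365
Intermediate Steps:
p = 10388 (p = 9741 + 647 = 10388)
18753 - p = 18753 - 1*10388 = 18753 - 10388 = 8365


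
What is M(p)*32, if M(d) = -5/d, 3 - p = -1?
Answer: -40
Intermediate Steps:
p = 4 (p = 3 - 1*(-1) = 3 + 1 = 4)
M(p)*32 = -5/4*32 = -40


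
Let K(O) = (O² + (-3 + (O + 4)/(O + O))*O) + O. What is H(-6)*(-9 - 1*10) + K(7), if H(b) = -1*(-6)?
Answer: -147/2 ≈ -73.500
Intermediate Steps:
H(b) = 6
K(O) = O + O² + O*(-3 + (4 + O)/(2*O)) (K(O) = (O² + (-3 + (4 + O)/((2*O)))*O) + O = (O² + (-3 + (4 + O)*(1/(2*O)))*O) + O = (O² + (-3 + (4 + O)/(2*O))*O) + O = (O² + O*(-3 + (4 + O)/(2*O))) + O = O + O² + O*(-3 + (4 + O)/(2*O)))
H(-6)*(-9 - 1*10) + K(7) = 6*(-9 - 1*10) + (2 + 7² - 3/2*7) = 6*(-9 - 10) + (2 + 49 - 21/2) = 6*(-19) + 81/2 = -114 + 81/2 = -147/2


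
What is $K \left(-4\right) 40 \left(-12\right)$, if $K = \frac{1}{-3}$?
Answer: $-640$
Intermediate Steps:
$K = - \frac{1}{3} \approx -0.33333$
$K \left(-4\right) 40 \left(-12\right) = \left(- \frac{1}{3}\right) \left(-4\right) 40 \left(-12\right) = \frac{4}{3} \cdot 40 \left(-12\right) = \frac{160}{3} \left(-12\right) = -640$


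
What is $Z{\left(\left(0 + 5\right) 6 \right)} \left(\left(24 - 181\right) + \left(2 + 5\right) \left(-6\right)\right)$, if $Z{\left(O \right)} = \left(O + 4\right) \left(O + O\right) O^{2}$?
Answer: $-365364000$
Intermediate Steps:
$Z{\left(O \right)} = 2 O^{3} \left(4 + O\right)$ ($Z{\left(O \right)} = \left(4 + O\right) 2 O O^{2} = 2 O \left(4 + O\right) O^{2} = 2 O^{3} \left(4 + O\right)$)
$Z{\left(\left(0 + 5\right) 6 \right)} \left(\left(24 - 181\right) + \left(2 + 5\right) \left(-6\right)\right) = 2 \left(\left(0 + 5\right) 6\right)^{3} \left(4 + \left(0 + 5\right) 6\right) \left(\left(24 - 181\right) + \left(2 + 5\right) \left(-6\right)\right) = 2 \left(5 \cdot 6\right)^{3} \left(4 + 5 \cdot 6\right) \left(-157 + 7 \left(-6\right)\right) = 2 \cdot 30^{3} \left(4 + 30\right) \left(-157 - 42\right) = 2 \cdot 27000 \cdot 34 \left(-199\right) = 1836000 \left(-199\right) = -365364000$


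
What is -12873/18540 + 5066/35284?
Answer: -30023941/54513780 ≈ -0.55076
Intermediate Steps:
-12873/18540 + 5066/35284 = -12873*1/18540 + 5066*(1/35284) = -4291/6180 + 2533/17642 = -30023941/54513780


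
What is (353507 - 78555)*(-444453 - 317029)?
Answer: -209370998864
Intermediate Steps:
(353507 - 78555)*(-444453 - 317029) = 274952*(-761482) = -209370998864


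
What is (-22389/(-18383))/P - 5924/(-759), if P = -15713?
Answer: 1711142722745/219238727961 ≈ 7.8049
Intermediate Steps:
(-22389/(-18383))/P - 5924/(-759) = -22389/(-18383)/(-15713) - 5924/(-759) = -22389*(-1/18383)*(-1/15713) - 5924*(-1/759) = (22389/18383)*(-1/15713) + 5924/759 = -22389/288852079 + 5924/759 = 1711142722745/219238727961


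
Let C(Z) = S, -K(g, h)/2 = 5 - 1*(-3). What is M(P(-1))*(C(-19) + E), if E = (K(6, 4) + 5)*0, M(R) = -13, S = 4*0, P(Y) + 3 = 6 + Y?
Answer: 0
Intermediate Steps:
P(Y) = 3 + Y (P(Y) = -3 + (6 + Y) = 3 + Y)
K(g, h) = -16 (K(g, h) = -2*(5 - 1*(-3)) = -2*(5 + 3) = -2*8 = -16)
S = 0
C(Z) = 0
E = 0 (E = (-16 + 5)*0 = -11*0 = 0)
M(P(-1))*(C(-19) + E) = -13*(0 + 0) = -13*0 = 0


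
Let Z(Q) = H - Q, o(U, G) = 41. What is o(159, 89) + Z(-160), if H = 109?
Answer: 310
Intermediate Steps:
Z(Q) = 109 - Q
o(159, 89) + Z(-160) = 41 + (109 - 1*(-160)) = 41 + (109 + 160) = 41 + 269 = 310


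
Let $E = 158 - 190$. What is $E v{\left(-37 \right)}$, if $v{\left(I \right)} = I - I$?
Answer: $0$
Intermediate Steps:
$E = -32$
$v{\left(I \right)} = 0$
$E v{\left(-37 \right)} = \left(-32\right) 0 = 0$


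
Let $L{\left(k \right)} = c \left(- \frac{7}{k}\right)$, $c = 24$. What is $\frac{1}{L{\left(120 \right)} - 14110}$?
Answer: $- \frac{5}{70557} \approx -7.0865 \cdot 10^{-5}$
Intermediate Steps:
$L{\left(k \right)} = - \frac{168}{k}$ ($L{\left(k \right)} = 24 \left(- \frac{7}{k}\right) = - \frac{168}{k}$)
$\frac{1}{L{\left(120 \right)} - 14110} = \frac{1}{- \frac{168}{120} - 14110} = \frac{1}{\left(-168\right) \frac{1}{120} - 14110} = \frac{1}{- \frac{7}{5} - 14110} = \frac{1}{- \frac{70557}{5}} = - \frac{5}{70557}$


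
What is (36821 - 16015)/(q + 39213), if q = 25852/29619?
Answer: 616252914/1161475699 ≈ 0.53058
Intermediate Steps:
q = 25852/29619 (q = 25852*(1/29619) = 25852/29619 ≈ 0.87282)
(36821 - 16015)/(q + 39213) = (36821 - 16015)/(25852/29619 + 39213) = 20806/(1161475699/29619) = 20806*(29619/1161475699) = 616252914/1161475699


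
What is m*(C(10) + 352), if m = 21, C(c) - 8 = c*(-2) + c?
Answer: 7350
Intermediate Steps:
C(c) = 8 - c (C(c) = 8 + (c*(-2) + c) = 8 + (-2*c + c) = 8 - c)
m*(C(10) + 352) = 21*((8 - 1*10) + 352) = 21*((8 - 10) + 352) = 21*(-2 + 352) = 21*350 = 7350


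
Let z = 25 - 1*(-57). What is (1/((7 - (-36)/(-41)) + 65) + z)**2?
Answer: 57194157409/8503056 ≈ 6726.3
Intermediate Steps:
z = 82 (z = 25 + 57 = 82)
(1/((7 - (-36)/(-41)) + 65) + z)**2 = (1/((7 - (-36)/(-41)) + 65) + 82)**2 = (1/((7 - (-36)*(-1)/41) + 65) + 82)**2 = (1/((7 - 1*36/41) + 65) + 82)**2 = (1/((7 - 36/41) + 65) + 82)**2 = (1/(251/41 + 65) + 82)**2 = (1/(2916/41) + 82)**2 = (41/2916 + 82)**2 = (239153/2916)**2 = 57194157409/8503056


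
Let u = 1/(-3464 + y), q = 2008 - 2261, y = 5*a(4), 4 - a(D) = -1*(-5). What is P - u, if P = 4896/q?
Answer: -16983971/877657 ≈ -19.352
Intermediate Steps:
a(D) = -1 (a(D) = 4 - (-1)*(-5) = 4 - 1*5 = 4 - 5 = -1)
y = -5 (y = 5*(-1) = -5)
q = -253
P = -4896/253 (P = 4896/(-253) = 4896*(-1/253) = -4896/253 ≈ -19.352)
u = -1/3469 (u = 1/(-3464 - 5) = 1/(-3469) = -1/3469 ≈ -0.00028827)
P - u = -4896/253 - 1*(-1/3469) = -4896/253 + 1/3469 = -16983971/877657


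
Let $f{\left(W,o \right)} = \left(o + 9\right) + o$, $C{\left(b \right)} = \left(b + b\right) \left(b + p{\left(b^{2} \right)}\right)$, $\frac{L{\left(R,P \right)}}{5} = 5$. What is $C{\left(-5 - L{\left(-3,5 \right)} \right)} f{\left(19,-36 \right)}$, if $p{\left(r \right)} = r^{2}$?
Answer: $3061686600$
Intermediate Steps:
$L{\left(R,P \right)} = 25$ ($L{\left(R,P \right)} = 5 \cdot 5 = 25$)
$C{\left(b \right)} = 2 b \left(b + b^{4}\right)$ ($C{\left(b \right)} = \left(b + b\right) \left(b + \left(b^{2}\right)^{2}\right) = 2 b \left(b + b^{4}\right)$)
$f{\left(W,o \right)} = 9 + 2 o$ ($f{\left(W,o \right)} = \left(9 + o\right) + o = 9 + 2 o$)
$C{\left(-5 - L{\left(-3,5 \right)} \right)} f{\left(19,-36 \right)} = 2 \left(-5 - 25\right)^{2} \left(1 + \left(-5 - 25\right)^{3}\right) \left(9 + 2 \left(-36\right)\right) = 2 \left(-5 - 25\right)^{2} \left(1 + \left(-5 - 25\right)^{3}\right) \left(9 - 72\right) = 2 \left(-30\right)^{2} \left(1 + \left(-30\right)^{3}\right) \left(-63\right) = 2 \cdot 900 \left(1 - 27000\right) \left(-63\right) = 2 \cdot 900 \left(-26999\right) \left(-63\right) = \left(-48598200\right) \left(-63\right) = 3061686600$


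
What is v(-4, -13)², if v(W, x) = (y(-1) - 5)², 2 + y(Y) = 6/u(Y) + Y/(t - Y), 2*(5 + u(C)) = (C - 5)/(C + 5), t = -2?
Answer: 688747536/279841 ≈ 2461.2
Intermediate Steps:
u(C) = -5 + (-5 + C)/(2*(5 + C)) (u(C) = -5 + ((C - 5)/(C + 5))/2 = -5 + ((-5 + C)/(5 + C))/2 = -5 + (-5 + C)/(2*(5 + C)))
y(Y) = -2 + Y/(-2 - Y) + 12*(5 + Y)/(-55 - 9*Y) (y(Y) = -2 + (6/(((-55 - 9*Y)/(2*(5 + Y)))) + Y/(-2 - Y)) = -2 + (6*(2*(5 + Y)/(-55 - 9*Y)) + Y/(-2 - Y)) = -2 + (12*(5 + Y)/(-55 - 9*Y) + Y/(-2 - Y)) = -2 + (Y/(-2 - Y) + 12*(5 + Y)/(-55 - 9*Y)) = -2 + Y/(-2 - Y) + 12*(5 + Y)/(-55 - 9*Y))
v(W, x) = 26244/529 (v(W, x) = ((-340 - 285*(-1) - 39*(-1)²)/(110 + 9*(-1)² + 73*(-1)) - 5)² = ((-340 + 285 - 39*1)/(110 + 9*1 - 73) - 5)² = ((-340 + 285 - 39)/(110 + 9 - 73) - 5)² = (-94/46 - 5)² = ((1/46)*(-94) - 5)² = (-47/23 - 5)² = (-162/23)² = 26244/529)
v(-4, -13)² = (26244/529)² = 688747536/279841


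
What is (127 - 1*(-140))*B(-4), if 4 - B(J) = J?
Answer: 2136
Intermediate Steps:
B(J) = 4 - J
(127 - 1*(-140))*B(-4) = (127 - 1*(-140))*(4 - 1*(-4)) = (127 + 140)*(4 + 4) = 267*8 = 2136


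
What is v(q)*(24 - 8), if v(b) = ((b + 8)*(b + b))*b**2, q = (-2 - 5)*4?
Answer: 14049280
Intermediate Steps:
q = -28 (q = -7*4 = -28)
v(b) = 2*b**3*(8 + b) (v(b) = ((8 + b)*(2*b))*b**2 = (2*b*(8 + b))*b**2 = 2*b**3*(8 + b))
v(q)*(24 - 8) = (2*(-28)**3*(8 - 28))*(24 - 8) = (2*(-21952)*(-20))*16 = 878080*16 = 14049280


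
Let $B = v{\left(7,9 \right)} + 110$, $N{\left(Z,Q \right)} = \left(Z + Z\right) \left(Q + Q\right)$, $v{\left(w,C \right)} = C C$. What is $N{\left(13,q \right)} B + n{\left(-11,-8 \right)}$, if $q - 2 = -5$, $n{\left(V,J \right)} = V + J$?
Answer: $-29815$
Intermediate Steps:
$n{\left(V,J \right)} = J + V$
$q = -3$ ($q = 2 - 5 = -3$)
$v{\left(w,C \right)} = C^{2}$
$N{\left(Z,Q \right)} = 4 Q Z$ ($N{\left(Z,Q \right)} = 2 Z 2 Q = 4 Q Z$)
$B = 191$ ($B = 9^{2} + 110 = 81 + 110 = 191$)
$N{\left(13,q \right)} B + n{\left(-11,-8 \right)} = 4 \left(-3\right) 13 \cdot 191 - 19 = \left(-156\right) 191 - 19 = -29796 - 19 = -29815$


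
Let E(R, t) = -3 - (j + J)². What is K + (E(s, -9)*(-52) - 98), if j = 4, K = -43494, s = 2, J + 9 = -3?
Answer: -40108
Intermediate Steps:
J = -12 (J = -9 - 3 = -12)
E(R, t) = -67 (E(R, t) = -3 - (4 - 12)² = -3 - 1*(-8)² = -3 - 1*64 = -3 - 64 = -67)
K + (E(s, -9)*(-52) - 98) = -43494 + (-67*(-52) - 98) = -43494 + (3484 - 98) = -43494 + 3386 = -40108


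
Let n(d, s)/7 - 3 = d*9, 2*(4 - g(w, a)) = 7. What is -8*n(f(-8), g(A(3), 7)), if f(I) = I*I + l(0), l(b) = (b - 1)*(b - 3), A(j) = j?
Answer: -33936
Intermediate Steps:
l(b) = (-1 + b)*(-3 + b)
g(w, a) = 1/2 (g(w, a) = 4 - 1/2*7 = 4 - 7/2 = 1/2)
f(I) = 3 + I**2 (f(I) = I*I + (3 + 0**2 - 4*0) = I**2 + (3 + 0 + 0) = I**2 + 3 = 3 + I**2)
n(d, s) = 21 + 63*d (n(d, s) = 21 + 7*(d*9) = 21 + 7*(9*d) = 21 + 63*d)
-8*n(f(-8), g(A(3), 7)) = -8*(21 + 63*(3 + (-8)**2)) = -8*(21 + 63*(3 + 64)) = -8*(21 + 63*67) = -8*(21 + 4221) = -8*4242 = -33936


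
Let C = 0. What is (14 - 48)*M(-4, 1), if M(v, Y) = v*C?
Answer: 0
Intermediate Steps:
M(v, Y) = 0 (M(v, Y) = v*0 = 0)
(14 - 48)*M(-4, 1) = (14 - 48)*0 = -34*0 = 0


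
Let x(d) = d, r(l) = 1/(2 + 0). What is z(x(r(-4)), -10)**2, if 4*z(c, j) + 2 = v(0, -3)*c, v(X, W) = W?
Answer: 49/64 ≈ 0.76563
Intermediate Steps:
r(l) = 1/2
z(c, j) = -1/2 - 3*c/4 (z(c, j) = -1/2 + (-3*c)/4 = -1/2 - 3*c/4)
z(x(r(-4)), -10)**2 = (-1/2 - 3/4*1/2)**2 = (-1/2 - 3/8)**2 = (-7/8)**2 = 49/64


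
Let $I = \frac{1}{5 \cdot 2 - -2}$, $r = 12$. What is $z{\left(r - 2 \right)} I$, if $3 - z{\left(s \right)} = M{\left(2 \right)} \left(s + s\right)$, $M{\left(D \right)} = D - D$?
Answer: $\frac{1}{4} \approx 0.25$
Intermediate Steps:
$M{\left(D \right)} = 0$
$I = \frac{1}{12}$ ($I = \frac{1}{10 + 2} = \frac{1}{12} \approx 0.083333$)
$z{\left(s \right)} = 3$ ($z{\left(s \right)} = 3 - 0 \left(s + s\right) = 3 - 0 \cdot 2 s = 3 - 0 = 3 + 0 = 3$)
$z{\left(r - 2 \right)} I = 3 \cdot \frac{1}{12} = \frac{1}{4}$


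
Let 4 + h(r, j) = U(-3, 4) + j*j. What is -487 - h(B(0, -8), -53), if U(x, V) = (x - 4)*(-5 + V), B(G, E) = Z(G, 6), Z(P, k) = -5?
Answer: -3299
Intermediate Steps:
B(G, E) = -5
U(x, V) = (-5 + V)*(-4 + x) (U(x, V) = (-4 + x)*(-5 + V) = (-5 + V)*(-4 + x))
h(r, j) = 3 + j² (h(r, j) = -4 + ((20 - 5*(-3) - 4*4 + 4*(-3)) + j*j) = -4 + ((20 + 15 - 16 - 12) + j²) = -4 + (7 + j²) = 3 + j²)
-487 - h(B(0, -8), -53) = -487 - (3 + (-53)²) = -487 - (3 + 2809) = -487 - 1*2812 = -487 - 2812 = -3299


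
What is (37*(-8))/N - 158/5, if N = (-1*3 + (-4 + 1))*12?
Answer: -1237/45 ≈ -27.489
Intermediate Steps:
N = -72 (N = (-3 - 3)*12 = -6*12 = -72)
(37*(-8))/N - 158/5 = (37*(-8))/(-72) - 158/5 = -296*(-1/72) - 158*⅕ = 37/9 - 158/5 = -1237/45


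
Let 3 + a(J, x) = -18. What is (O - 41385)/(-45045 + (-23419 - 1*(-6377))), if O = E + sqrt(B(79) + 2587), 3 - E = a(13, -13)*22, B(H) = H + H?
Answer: 40920/62087 - 3*sqrt(305)/62087 ≈ 0.65823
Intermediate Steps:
B(H) = 2*H
a(J, x) = -21 (a(J, x) = -3 - 18 = -21)
E = 465 (E = 3 - (-21)*22 = 3 - 1*(-462) = 3 + 462 = 465)
O = 465 + 3*sqrt(305) (O = 465 + sqrt(2*79 + 2587) = 465 + sqrt(158 + 2587) = 465 + sqrt(2745) = 465 + 3*sqrt(305) ≈ 517.39)
(O - 41385)/(-45045 + (-23419 - 1*(-6377))) = ((465 + 3*sqrt(305)) - 41385)/(-45045 + (-23419 - 1*(-6377))) = (-40920 + 3*sqrt(305))/(-45045 + (-23419 + 6377)) = (-40920 + 3*sqrt(305))/(-45045 - 17042) = (-40920 + 3*sqrt(305))/(-62087) = (-40920 + 3*sqrt(305))*(-1/62087) = 40920/62087 - 3*sqrt(305)/62087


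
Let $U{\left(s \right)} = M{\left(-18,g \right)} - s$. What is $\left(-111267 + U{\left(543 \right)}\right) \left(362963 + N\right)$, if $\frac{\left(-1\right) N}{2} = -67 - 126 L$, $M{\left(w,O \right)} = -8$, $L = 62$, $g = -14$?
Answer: $-42347824778$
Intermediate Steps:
$U{\left(s \right)} = -8 - s$
$N = 15758$ ($N = - 2 \left(-67 - 7812\right) = \left(-2\right) \left(-7879\right) = 15758$)
$\left(-111267 + U{\left(543 \right)}\right) \left(362963 + N\right) = \left(-111267 - 551\right) \left(362963 + 15758\right) = \left(-111267 - 551\right) 378721 = \left(-111818\right) 378721 = -42347824778$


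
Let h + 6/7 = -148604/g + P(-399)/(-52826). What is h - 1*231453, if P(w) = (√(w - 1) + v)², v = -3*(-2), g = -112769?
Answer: -4825779094394799/20849973179 - 120*I/26413 ≈ -2.3145e+5 - 0.0045432*I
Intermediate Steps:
v = 6
P(w) = (6 + √(-1 + w))² (P(w) = (√(w - 1) + 6)² = (√(-1 + w) + 6)² = (6 + √(-1 + w))²)
h = 363614/789383 - (6 + 20*I)²/52826 (h = -6/7 + (-148604/(-112769) + (6 + √(-1 - 399))²/(-52826)) = -6/7 + (-148604*(-1/112769) + (6 + √(-400))²*(-1/52826)) = -6/7 + (148604/112769 + (6 + 20*I)²*(-1/52826)) = -6/7 + (148604/112769 - (6 + 20*I)²/52826) = 363614/789383 - (6 + 20*I)²/52826 ≈ 0.46752 - 0.0045432*I)
h - 1*231453 = (9747804288/20849973179 - 120*I/26413) - 1*231453 = (9747804288/20849973179 - 120*I/26413) - 231453 = -4825779094394799/20849973179 - 120*I/26413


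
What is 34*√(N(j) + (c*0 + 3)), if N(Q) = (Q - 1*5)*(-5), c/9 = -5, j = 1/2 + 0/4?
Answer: 17*√102 ≈ 171.69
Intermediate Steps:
j = ½ (j = 1*(½) + 0*(¼) = ½ + 0 = ½ ≈ 0.50000)
c = -45 (c = 9*(-5) = -45)
N(Q) = 25 - 5*Q (N(Q) = (Q - 5)*(-5) = (-5 + Q)*(-5) = 25 - 5*Q)
34*√(N(j) + (c*0 + 3)) = 34*√((25 - 5*½) + (-45*0 + 3)) = 34*√((25 - 5/2) + (0 + 3)) = 34*√(45/2 + 3) = 34*√(51/2) = 34*(√102/2) = 17*√102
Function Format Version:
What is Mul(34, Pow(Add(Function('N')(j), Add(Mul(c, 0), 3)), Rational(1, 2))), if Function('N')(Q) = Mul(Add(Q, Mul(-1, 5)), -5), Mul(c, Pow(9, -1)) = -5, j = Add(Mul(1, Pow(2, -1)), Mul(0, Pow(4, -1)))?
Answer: Mul(17, Pow(102, Rational(1, 2))) ≈ 171.69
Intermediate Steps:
j = Rational(1, 2) (j = Add(Mul(1, Rational(1, 2)), Mul(0, Rational(1, 4))) = Add(Rational(1, 2), 0) = Rational(1, 2) ≈ 0.50000)
c = -45 (c = Mul(9, -5) = -45)
Function('N')(Q) = Add(25, Mul(-5, Q)) (Function('N')(Q) = Mul(Add(Q, -5), -5) = Mul(Add(-5, Q), -5) = Add(25, Mul(-5, Q)))
Mul(34, Pow(Add(Function('N')(j), Add(Mul(c, 0), 3)), Rational(1, 2))) = Mul(34, Pow(Add(Add(25, Mul(-5, Rational(1, 2))), Add(Mul(-45, 0), 3)), Rational(1, 2))) = Mul(34, Pow(Add(Add(25, Rational(-5, 2)), Add(0, 3)), Rational(1, 2))) = Mul(34, Pow(Add(Rational(45, 2), 3), Rational(1, 2))) = Mul(34, Pow(Rational(51, 2), Rational(1, 2))) = Mul(34, Mul(Rational(1, 2), Pow(102, Rational(1, 2)))) = Mul(17, Pow(102, Rational(1, 2)))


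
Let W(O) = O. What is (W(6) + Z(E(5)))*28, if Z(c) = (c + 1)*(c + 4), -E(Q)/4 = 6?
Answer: 13048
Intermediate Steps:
E(Q) = -24 (E(Q) = -4*6 = -24)
Z(c) = (1 + c)*(4 + c)
(W(6) + Z(E(5)))*28 = (6 + (4 + (-24)² + 5*(-24)))*28 = (6 + (4 + 576 - 120))*28 = (6 + 460)*28 = 466*28 = 13048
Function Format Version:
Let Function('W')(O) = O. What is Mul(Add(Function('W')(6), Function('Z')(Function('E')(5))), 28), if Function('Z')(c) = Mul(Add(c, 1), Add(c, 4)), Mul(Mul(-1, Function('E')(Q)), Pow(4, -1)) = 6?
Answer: 13048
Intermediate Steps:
Function('E')(Q) = -24 (Function('E')(Q) = Mul(-4, 6) = -24)
Function('Z')(c) = Mul(Add(1, c), Add(4, c))
Mul(Add(Function('W')(6), Function('Z')(Function('E')(5))), 28) = Mul(Add(6, Add(4, Pow(-24, 2), Mul(5, -24))), 28) = Mul(Add(6, Add(4, 576, -120)), 28) = Mul(Add(6, 460), 28) = Mul(466, 28) = 13048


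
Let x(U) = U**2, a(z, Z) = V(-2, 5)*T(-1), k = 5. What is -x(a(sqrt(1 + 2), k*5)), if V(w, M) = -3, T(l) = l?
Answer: -9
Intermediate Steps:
a(z, Z) = 3 (a(z, Z) = -3*(-1) = 3)
-x(a(sqrt(1 + 2), k*5)) = -1*3**2 = -1*9 = -9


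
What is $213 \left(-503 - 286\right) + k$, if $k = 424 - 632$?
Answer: $-168265$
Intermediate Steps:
$k = -208$
$213 \left(-503 - 286\right) + k = 213 \left(-503 - 286\right) - 208 = 213 \left(-789\right) - 208 = -168057 - 208 = -168265$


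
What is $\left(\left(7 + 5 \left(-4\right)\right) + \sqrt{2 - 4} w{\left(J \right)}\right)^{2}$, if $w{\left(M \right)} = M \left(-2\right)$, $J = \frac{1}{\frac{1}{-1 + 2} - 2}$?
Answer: $161 - 52 i \sqrt{2} \approx 161.0 - 73.539 i$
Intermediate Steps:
$J = -1$ ($J = \frac{1}{1^{-1} - 2} = \frac{1}{1 - 2} = \frac{1}{-1} = -1$)
$w{\left(M \right)} = - 2 M$
$\left(\left(7 + 5 \left(-4\right)\right) + \sqrt{2 - 4} w{\left(J \right)}\right)^{2} = \left(\left(7 + 5 \left(-4\right)\right) + \sqrt{2 - 4} \left(\left(-2\right) \left(-1\right)\right)\right)^{2} = \left(\left(7 - 20\right) + \sqrt{-2} \cdot 2\right)^{2} = \left(-13 + i \sqrt{2} \cdot 2\right)^{2} = \left(-13 + 2 i \sqrt{2}\right)^{2}$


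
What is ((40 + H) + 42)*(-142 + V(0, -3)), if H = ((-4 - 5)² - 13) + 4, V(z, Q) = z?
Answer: -21868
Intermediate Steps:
H = 72 (H = ((-9)² - 13) + 4 = (81 - 13) + 4 = 68 + 4 = 72)
((40 + H) + 42)*(-142 + V(0, -3)) = ((40 + 72) + 42)*(-142 + 0) = (112 + 42)*(-142) = 154*(-142) = -21868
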